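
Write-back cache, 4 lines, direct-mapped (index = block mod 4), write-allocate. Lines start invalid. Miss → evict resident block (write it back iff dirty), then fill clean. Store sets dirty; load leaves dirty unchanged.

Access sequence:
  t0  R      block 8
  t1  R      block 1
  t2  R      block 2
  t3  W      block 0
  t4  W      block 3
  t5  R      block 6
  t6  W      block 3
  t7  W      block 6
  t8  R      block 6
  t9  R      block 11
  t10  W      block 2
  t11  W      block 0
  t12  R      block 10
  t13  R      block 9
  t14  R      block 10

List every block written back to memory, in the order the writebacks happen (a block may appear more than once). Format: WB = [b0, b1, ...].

0: R B8 → L0 miss [-]
1: R B1 → L1 miss [-]
2: R B2 → L2 miss [-]
3: W B0 → L0 miss [D]
4: W B3 → L3 miss [D]
5: R B6 → L2 miss [-]
6: W B3 → L3 hit [D]
7: W B6 → L2 hit [D]
8: R B6 → L2 hit [D]
9: R B11 → L3 miss wb→B3 [-]
10: W B2 → L2 miss wb→B6 [D]
11: W B0 → L0 hit [D]
12: R B10 → L2 miss wb→B2 [-]
13: R B9 → L1 miss [-]
14: R B10 → L2 hit [-]

WB = [3, 6, 2]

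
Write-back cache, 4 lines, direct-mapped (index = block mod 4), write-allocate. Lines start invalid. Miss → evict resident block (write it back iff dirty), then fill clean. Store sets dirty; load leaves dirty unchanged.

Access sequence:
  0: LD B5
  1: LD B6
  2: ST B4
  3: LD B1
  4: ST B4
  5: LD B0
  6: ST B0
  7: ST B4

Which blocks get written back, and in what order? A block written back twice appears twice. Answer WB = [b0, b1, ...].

WB = [4, 0]

0: R B5 -> L1 miss  d=-]
1: R B6 -> L2 miss  d=-]
2: W B4 -> L0 miss  d=D]
3: R B1 -> L1 miss  d=-]
4: W B4 -> L0 hit  d=D]
5: R B0 -> L0 miss wb->B4  d=-]
6: W B0 -> L0 hit  d=D]
7: W B4 -> L0 miss wb->B0  d=D]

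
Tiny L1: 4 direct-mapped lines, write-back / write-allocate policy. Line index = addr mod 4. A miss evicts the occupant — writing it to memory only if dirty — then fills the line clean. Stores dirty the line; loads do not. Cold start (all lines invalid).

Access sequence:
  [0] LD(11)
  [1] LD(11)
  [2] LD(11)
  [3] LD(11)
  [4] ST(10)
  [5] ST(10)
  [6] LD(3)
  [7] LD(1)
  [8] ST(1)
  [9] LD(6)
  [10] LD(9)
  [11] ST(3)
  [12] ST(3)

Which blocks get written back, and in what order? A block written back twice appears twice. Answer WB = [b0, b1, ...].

WB = [10, 1]

  0 | R B11 → L3 miss [-]
  1 | R B11 → L3 hit [-]
  2 | R B11 → L3 hit [-]
  3 | R B11 → L3 hit [-]
  4 | W B10 → L2 miss [D]
  5 | W B10 → L2 hit [D]
  6 | R B3 → L3 miss [-]
  7 | R B1 → L1 miss [-]
  8 | W B1 → L1 hit [D]
  9 | R B6 → L2 miss wb→B10 [-]
  10 | R B9 → L1 miss wb→B1 [-]
  11 | W B3 → L3 hit [D]
  12 | W B3 → L3 hit [D]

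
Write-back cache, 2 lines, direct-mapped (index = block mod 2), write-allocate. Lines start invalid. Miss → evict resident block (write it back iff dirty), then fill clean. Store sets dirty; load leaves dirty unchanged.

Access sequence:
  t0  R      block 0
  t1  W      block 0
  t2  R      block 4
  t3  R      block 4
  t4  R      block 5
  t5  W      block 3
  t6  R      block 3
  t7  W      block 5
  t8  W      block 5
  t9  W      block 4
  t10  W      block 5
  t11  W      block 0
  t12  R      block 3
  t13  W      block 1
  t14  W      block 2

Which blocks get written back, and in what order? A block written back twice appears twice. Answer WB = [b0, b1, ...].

  0 | R B0 → L0 miss [-]
  1 | W B0 → L0 hit [D]
  2 | R B4 → L0 miss wb→B0 [-]
  3 | R B4 → L0 hit [-]
  4 | R B5 → L1 miss [-]
  5 | W B3 → L1 miss [D]
  6 | R B3 → L1 hit [D]
  7 | W B5 → L1 miss wb→B3 [D]
  8 | W B5 → L1 hit [D]
  9 | W B4 → L0 hit [D]
  10 | W B5 → L1 hit [D]
  11 | W B0 → L0 miss wb→B4 [D]
  12 | R B3 → L1 miss wb→B5 [-]
  13 | W B1 → L1 miss [D]
  14 | W B2 → L0 miss wb→B0 [D]

WB = [0, 3, 4, 5, 0]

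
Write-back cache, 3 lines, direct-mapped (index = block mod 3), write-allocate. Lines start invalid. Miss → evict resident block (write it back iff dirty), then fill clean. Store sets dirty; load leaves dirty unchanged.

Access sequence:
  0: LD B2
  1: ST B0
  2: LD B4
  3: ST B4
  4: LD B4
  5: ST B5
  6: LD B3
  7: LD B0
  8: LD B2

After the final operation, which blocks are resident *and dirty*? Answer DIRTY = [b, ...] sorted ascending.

DIRTY = [4]

  0 | R B2 → L2 miss [-]
  1 | W B0 → L0 miss [D]
  2 | R B4 → L1 miss [-]
  3 | W B4 → L1 hit [D]
  4 | R B4 → L1 hit [D]
  5 | W B5 → L2 miss [D]
  6 | R B3 → L0 miss wb→B0 [-]
  7 | R B0 → L0 miss [-]
  8 | R B2 → L2 miss wb→B5 [-]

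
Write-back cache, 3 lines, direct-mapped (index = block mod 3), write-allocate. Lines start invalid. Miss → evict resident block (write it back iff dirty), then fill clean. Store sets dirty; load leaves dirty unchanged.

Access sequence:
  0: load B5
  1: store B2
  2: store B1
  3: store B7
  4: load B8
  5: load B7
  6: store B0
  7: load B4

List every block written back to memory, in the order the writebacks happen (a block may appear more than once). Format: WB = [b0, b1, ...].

  0 | R B5 → L2 miss [-]
  1 | W B2 → L2 miss [D]
  2 | W B1 → L1 miss [D]
  3 | W B7 → L1 miss wb→B1 [D]
  4 | R B8 → L2 miss wb→B2 [-]
  5 | R B7 → L1 hit [D]
  6 | W B0 → L0 miss [D]
  7 | R B4 → L1 miss wb→B7 [-]

WB = [1, 2, 7]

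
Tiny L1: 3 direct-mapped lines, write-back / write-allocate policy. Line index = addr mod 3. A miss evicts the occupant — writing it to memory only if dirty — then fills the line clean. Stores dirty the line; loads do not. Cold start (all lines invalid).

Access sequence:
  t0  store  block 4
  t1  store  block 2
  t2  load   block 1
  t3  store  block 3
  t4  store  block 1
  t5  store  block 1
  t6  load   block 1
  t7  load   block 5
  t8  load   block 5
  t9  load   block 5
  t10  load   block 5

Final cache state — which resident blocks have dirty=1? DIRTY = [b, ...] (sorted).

DIRTY = [1, 3]

  0 | W B4 → L1 miss [D]
  1 | W B2 → L2 miss [D]
  2 | R B1 → L1 miss wb→B4 [-]
  3 | W B3 → L0 miss [D]
  4 | W B1 → L1 hit [D]
  5 | W B1 → L1 hit [D]
  6 | R B1 → L1 hit [D]
  7 | R B5 → L2 miss wb→B2 [-]
  8 | R B5 → L2 hit [-]
  9 | R B5 → L2 hit [-]
  10 | R B5 → L2 hit [-]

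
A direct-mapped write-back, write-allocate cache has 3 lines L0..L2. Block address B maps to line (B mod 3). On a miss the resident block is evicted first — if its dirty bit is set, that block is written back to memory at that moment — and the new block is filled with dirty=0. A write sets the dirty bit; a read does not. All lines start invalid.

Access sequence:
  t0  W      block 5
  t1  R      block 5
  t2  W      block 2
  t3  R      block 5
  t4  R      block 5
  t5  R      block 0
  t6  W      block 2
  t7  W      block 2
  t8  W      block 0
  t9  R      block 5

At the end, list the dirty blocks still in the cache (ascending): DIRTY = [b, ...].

DIRTY = [0]

0: W B5 -> L2 miss  d=D]
1: R B5 -> L2 hit  d=D]
2: W B2 -> L2 miss wb->B5  d=D]
3: R B5 -> L2 miss wb->B2  d=-]
4: R B5 -> L2 hit  d=-]
5: R B0 -> L0 miss  d=-]
6: W B2 -> L2 miss  d=D]
7: W B2 -> L2 hit  d=D]
8: W B0 -> L0 hit  d=D]
9: R B5 -> L2 miss wb->B2  d=-]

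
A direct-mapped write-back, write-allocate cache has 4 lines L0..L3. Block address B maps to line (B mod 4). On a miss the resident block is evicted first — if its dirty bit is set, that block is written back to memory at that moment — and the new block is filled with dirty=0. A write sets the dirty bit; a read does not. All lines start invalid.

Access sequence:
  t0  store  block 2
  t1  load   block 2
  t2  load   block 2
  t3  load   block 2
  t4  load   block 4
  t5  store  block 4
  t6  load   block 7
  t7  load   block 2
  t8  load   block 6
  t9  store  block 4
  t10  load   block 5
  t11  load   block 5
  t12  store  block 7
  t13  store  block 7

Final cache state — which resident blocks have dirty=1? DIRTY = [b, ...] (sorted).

0: W B2 → L2 miss [D]
1: R B2 → L2 hit [D]
2: R B2 → L2 hit [D]
3: R B2 → L2 hit [D]
4: R B4 → L0 miss [-]
5: W B4 → L0 hit [D]
6: R B7 → L3 miss [-]
7: R B2 → L2 hit [D]
8: R B6 → L2 miss wb→B2 [-]
9: W B4 → L0 hit [D]
10: R B5 → L1 miss [-]
11: R B5 → L1 hit [-]
12: W B7 → L3 hit [D]
13: W B7 → L3 hit [D]

DIRTY = [4, 7]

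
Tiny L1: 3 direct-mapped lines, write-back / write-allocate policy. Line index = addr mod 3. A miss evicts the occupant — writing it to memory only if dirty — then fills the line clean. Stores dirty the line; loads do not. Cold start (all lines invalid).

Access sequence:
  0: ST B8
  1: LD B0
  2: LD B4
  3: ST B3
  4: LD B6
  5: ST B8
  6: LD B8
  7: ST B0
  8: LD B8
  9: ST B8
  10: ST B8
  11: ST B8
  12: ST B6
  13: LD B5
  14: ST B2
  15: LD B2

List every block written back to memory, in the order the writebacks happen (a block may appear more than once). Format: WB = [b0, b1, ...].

  0 | W B8 → L2 miss [D]
  1 | R B0 → L0 miss [-]
  2 | R B4 → L1 miss [-]
  3 | W B3 → L0 miss [D]
  4 | R B6 → L0 miss wb→B3 [-]
  5 | W B8 → L2 hit [D]
  6 | R B8 → L2 hit [D]
  7 | W B0 → L0 miss [D]
  8 | R B8 → L2 hit [D]
  9 | W B8 → L2 hit [D]
  10 | W B8 → L2 hit [D]
  11 | W B8 → L2 hit [D]
  12 | W B6 → L0 miss wb→B0 [D]
  13 | R B5 → L2 miss wb→B8 [-]
  14 | W B2 → L2 miss [D]
  15 | R B2 → L2 hit [D]

WB = [3, 0, 8]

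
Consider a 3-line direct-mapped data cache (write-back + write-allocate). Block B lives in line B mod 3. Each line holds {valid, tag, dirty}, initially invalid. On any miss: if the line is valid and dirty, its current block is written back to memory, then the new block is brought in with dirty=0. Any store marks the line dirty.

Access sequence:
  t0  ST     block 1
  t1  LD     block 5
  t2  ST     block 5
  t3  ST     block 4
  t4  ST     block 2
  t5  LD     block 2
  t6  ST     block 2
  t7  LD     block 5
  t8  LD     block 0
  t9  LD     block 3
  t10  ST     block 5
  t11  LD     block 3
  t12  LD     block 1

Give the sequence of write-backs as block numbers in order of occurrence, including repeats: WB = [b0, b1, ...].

0: W B1 -> L1 miss  d=D]
1: R B5 -> L2 miss  d=-]
2: W B5 -> L2 hit  d=D]
3: W B4 -> L1 miss wb->B1  d=D]
4: W B2 -> L2 miss wb->B5  d=D]
5: R B2 -> L2 hit  d=D]
6: W B2 -> L2 hit  d=D]
7: R B5 -> L2 miss wb->B2  d=-]
8: R B0 -> L0 miss  d=-]
9: R B3 -> L0 miss  d=-]
10: W B5 -> L2 hit  d=D]
11: R B3 -> L0 hit  d=-]
12: R B1 -> L1 miss wb->B4  d=-]

WB = [1, 5, 2, 4]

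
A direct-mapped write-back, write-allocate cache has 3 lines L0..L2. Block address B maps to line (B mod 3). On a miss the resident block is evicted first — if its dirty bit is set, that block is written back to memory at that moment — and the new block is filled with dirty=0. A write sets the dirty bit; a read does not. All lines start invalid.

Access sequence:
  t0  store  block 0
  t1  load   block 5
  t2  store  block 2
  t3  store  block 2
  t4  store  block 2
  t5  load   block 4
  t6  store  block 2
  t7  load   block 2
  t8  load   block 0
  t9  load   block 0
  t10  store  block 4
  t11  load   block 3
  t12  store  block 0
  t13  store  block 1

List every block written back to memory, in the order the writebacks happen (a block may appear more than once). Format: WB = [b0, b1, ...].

0: W B0 → L0 miss [D]
1: R B5 → L2 miss [-]
2: W B2 → L2 miss [D]
3: W B2 → L2 hit [D]
4: W B2 → L2 hit [D]
5: R B4 → L1 miss [-]
6: W B2 → L2 hit [D]
7: R B2 → L2 hit [D]
8: R B0 → L0 hit [D]
9: R B0 → L0 hit [D]
10: W B4 → L1 hit [D]
11: R B3 → L0 miss wb→B0 [-]
12: W B0 → L0 miss [D]
13: W B1 → L1 miss wb→B4 [D]

WB = [0, 4]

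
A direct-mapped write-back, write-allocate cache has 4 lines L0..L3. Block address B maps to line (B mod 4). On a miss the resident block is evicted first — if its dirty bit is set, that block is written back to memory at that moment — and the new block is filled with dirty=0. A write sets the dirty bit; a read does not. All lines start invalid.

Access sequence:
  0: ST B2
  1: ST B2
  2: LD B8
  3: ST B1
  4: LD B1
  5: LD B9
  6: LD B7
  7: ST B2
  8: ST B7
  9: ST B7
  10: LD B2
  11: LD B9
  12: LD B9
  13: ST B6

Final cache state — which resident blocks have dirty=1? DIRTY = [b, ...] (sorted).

DIRTY = [6, 7]

0: W B2 → L2 miss [D]
1: W B2 → L2 hit [D]
2: R B8 → L0 miss [-]
3: W B1 → L1 miss [D]
4: R B1 → L1 hit [D]
5: R B9 → L1 miss wb→B1 [-]
6: R B7 → L3 miss [-]
7: W B2 → L2 hit [D]
8: W B7 → L3 hit [D]
9: W B7 → L3 hit [D]
10: R B2 → L2 hit [D]
11: R B9 → L1 hit [-]
12: R B9 → L1 hit [-]
13: W B6 → L2 miss wb→B2 [D]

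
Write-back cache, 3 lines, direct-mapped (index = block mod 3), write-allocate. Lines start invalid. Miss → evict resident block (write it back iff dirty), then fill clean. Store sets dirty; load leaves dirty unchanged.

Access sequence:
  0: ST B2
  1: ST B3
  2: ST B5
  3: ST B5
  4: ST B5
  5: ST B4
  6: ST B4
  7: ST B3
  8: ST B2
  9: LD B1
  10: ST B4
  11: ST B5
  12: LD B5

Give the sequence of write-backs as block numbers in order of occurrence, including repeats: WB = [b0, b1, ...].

0: W B2 → L2 miss [D]
1: W B3 → L0 miss [D]
2: W B5 → L2 miss wb→B2 [D]
3: W B5 → L2 hit [D]
4: W B5 → L2 hit [D]
5: W B4 → L1 miss [D]
6: W B4 → L1 hit [D]
7: W B3 → L0 hit [D]
8: W B2 → L2 miss wb→B5 [D]
9: R B1 → L1 miss wb→B4 [-]
10: W B4 → L1 miss [D]
11: W B5 → L2 miss wb→B2 [D]
12: R B5 → L2 hit [D]

WB = [2, 5, 4, 2]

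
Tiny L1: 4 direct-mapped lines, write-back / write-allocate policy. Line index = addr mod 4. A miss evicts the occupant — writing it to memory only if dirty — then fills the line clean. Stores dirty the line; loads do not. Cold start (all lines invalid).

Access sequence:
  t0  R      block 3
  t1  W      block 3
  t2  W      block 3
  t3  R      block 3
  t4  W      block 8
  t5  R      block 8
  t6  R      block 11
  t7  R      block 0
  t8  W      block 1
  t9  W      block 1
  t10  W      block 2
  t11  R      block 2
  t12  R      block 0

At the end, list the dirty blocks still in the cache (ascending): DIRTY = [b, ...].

0: R B3 → L3 miss [-]
1: W B3 → L3 hit [D]
2: W B3 → L3 hit [D]
3: R B3 → L3 hit [D]
4: W B8 → L0 miss [D]
5: R B8 → L0 hit [D]
6: R B11 → L3 miss wb→B3 [-]
7: R B0 → L0 miss wb→B8 [-]
8: W B1 → L1 miss [D]
9: W B1 → L1 hit [D]
10: W B2 → L2 miss [D]
11: R B2 → L2 hit [D]
12: R B0 → L0 hit [-]

DIRTY = [1, 2]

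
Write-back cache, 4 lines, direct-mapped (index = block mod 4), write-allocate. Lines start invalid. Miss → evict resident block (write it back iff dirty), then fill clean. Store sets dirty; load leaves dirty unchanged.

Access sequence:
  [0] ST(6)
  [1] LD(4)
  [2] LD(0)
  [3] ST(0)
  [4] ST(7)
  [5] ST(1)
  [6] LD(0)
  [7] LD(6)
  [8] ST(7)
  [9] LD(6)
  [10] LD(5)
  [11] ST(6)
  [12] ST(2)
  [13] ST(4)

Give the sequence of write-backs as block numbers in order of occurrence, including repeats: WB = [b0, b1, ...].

WB = [1, 6, 0]

0: W B6 → L2 miss [D]
1: R B4 → L0 miss [-]
2: R B0 → L0 miss [-]
3: W B0 → L0 hit [D]
4: W B7 → L3 miss [D]
5: W B1 → L1 miss [D]
6: R B0 → L0 hit [D]
7: R B6 → L2 hit [D]
8: W B7 → L3 hit [D]
9: R B6 → L2 hit [D]
10: R B5 → L1 miss wb→B1 [-]
11: W B6 → L2 hit [D]
12: W B2 → L2 miss wb→B6 [D]
13: W B4 → L0 miss wb→B0 [D]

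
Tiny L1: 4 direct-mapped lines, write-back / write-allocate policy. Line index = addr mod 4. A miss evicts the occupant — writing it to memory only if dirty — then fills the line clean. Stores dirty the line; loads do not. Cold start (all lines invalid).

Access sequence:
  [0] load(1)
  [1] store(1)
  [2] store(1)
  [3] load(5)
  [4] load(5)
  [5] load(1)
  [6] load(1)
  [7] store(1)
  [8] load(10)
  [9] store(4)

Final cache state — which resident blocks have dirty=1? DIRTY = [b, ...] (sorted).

0: R B1 -> L1 miss  d=-]
1: W B1 -> L1 hit  d=D]
2: W B1 -> L1 hit  d=D]
3: R B5 -> L1 miss wb->B1  d=-]
4: R B5 -> L1 hit  d=-]
5: R B1 -> L1 miss  d=-]
6: R B1 -> L1 hit  d=-]
7: W B1 -> L1 hit  d=D]
8: R B10 -> L2 miss  d=-]
9: W B4 -> L0 miss  d=D]

DIRTY = [1, 4]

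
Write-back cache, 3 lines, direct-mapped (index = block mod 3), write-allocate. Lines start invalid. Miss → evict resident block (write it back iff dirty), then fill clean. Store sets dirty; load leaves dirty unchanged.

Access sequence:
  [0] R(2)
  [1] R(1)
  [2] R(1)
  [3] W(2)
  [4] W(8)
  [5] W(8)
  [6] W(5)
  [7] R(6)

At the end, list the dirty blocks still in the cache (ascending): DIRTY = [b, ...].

DIRTY = [5]

  0 | R B2 → L2 miss [-]
  1 | R B1 → L1 miss [-]
  2 | R B1 → L1 hit [-]
  3 | W B2 → L2 hit [D]
  4 | W B8 → L2 miss wb→B2 [D]
  5 | W B8 → L2 hit [D]
  6 | W B5 → L2 miss wb→B8 [D]
  7 | R B6 → L0 miss [-]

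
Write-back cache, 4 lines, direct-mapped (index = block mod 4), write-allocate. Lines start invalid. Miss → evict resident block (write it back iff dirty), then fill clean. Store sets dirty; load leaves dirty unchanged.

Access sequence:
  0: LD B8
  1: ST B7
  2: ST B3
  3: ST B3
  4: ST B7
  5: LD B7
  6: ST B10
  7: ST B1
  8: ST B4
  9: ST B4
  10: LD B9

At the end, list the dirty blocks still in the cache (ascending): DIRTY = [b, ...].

  0 | R B8 → L0 miss [-]
  1 | W B7 → L3 miss [D]
  2 | W B3 → L3 miss wb→B7 [D]
  3 | W B3 → L3 hit [D]
  4 | W B7 → L3 miss wb→B3 [D]
  5 | R B7 → L3 hit [D]
  6 | W B10 → L2 miss [D]
  7 | W B1 → L1 miss [D]
  8 | W B4 → L0 miss [D]
  9 | W B4 → L0 hit [D]
  10 | R B9 → L1 miss wb→B1 [-]

DIRTY = [4, 7, 10]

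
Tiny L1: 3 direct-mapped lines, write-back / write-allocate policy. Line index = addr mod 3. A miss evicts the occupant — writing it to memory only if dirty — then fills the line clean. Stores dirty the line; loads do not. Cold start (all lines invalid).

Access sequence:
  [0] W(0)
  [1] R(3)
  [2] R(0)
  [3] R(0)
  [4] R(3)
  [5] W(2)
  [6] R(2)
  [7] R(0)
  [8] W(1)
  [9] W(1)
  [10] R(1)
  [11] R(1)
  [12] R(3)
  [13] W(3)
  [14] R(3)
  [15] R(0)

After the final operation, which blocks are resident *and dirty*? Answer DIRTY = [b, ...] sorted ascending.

DIRTY = [1, 2]

0: W B0 -> L0 miss  d=D]
1: R B3 -> L0 miss wb->B0  d=-]
2: R B0 -> L0 miss  d=-]
3: R B0 -> L0 hit  d=-]
4: R B3 -> L0 miss  d=-]
5: W B2 -> L2 miss  d=D]
6: R B2 -> L2 hit  d=D]
7: R B0 -> L0 miss  d=-]
8: W B1 -> L1 miss  d=D]
9: W B1 -> L1 hit  d=D]
10: R B1 -> L1 hit  d=D]
11: R B1 -> L1 hit  d=D]
12: R B3 -> L0 miss  d=-]
13: W B3 -> L0 hit  d=D]
14: R B3 -> L0 hit  d=D]
15: R B0 -> L0 miss wb->B3  d=-]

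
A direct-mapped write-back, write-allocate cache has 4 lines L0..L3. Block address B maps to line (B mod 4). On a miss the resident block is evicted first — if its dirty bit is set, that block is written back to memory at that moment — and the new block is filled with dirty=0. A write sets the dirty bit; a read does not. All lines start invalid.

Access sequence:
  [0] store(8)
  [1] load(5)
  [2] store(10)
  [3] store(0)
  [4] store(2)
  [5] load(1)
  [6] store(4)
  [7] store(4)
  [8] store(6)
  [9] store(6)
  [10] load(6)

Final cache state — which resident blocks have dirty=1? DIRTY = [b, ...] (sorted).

DIRTY = [4, 6]

0: W B8 -> L0 miss  d=D]
1: R B5 -> L1 miss  d=-]
2: W B10 -> L2 miss  d=D]
3: W B0 -> L0 miss wb->B8  d=D]
4: W B2 -> L2 miss wb->B10  d=D]
5: R B1 -> L1 miss  d=-]
6: W B4 -> L0 miss wb->B0  d=D]
7: W B4 -> L0 hit  d=D]
8: W B6 -> L2 miss wb->B2  d=D]
9: W B6 -> L2 hit  d=D]
10: R B6 -> L2 hit  d=D]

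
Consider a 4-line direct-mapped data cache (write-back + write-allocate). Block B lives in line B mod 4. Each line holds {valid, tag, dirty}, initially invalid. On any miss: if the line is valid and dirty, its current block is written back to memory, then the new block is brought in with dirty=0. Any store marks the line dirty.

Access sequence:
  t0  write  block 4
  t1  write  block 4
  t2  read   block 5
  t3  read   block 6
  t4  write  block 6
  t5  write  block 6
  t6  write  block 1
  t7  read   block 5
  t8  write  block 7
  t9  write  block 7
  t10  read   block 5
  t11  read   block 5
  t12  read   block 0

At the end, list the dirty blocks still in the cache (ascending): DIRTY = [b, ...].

  0 | W B4 → L0 miss [D]
  1 | W B4 → L0 hit [D]
  2 | R B5 → L1 miss [-]
  3 | R B6 → L2 miss [-]
  4 | W B6 → L2 hit [D]
  5 | W B6 → L2 hit [D]
  6 | W B1 → L1 miss [D]
  7 | R B5 → L1 miss wb→B1 [-]
  8 | W B7 → L3 miss [D]
  9 | W B7 → L3 hit [D]
  10 | R B5 → L1 hit [-]
  11 | R B5 → L1 hit [-]
  12 | R B0 → L0 miss wb→B4 [-]

DIRTY = [6, 7]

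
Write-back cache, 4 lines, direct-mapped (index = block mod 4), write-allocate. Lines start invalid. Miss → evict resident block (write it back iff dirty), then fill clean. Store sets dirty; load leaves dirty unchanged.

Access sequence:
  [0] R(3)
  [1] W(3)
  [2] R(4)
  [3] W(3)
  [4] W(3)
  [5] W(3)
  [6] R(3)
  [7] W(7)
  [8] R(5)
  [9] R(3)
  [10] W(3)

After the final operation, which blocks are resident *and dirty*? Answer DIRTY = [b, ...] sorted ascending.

DIRTY = [3]

0: R B3 → L3 miss [-]
1: W B3 → L3 hit [D]
2: R B4 → L0 miss [-]
3: W B3 → L3 hit [D]
4: W B3 → L3 hit [D]
5: W B3 → L3 hit [D]
6: R B3 → L3 hit [D]
7: W B7 → L3 miss wb→B3 [D]
8: R B5 → L1 miss [-]
9: R B3 → L3 miss wb→B7 [-]
10: W B3 → L3 hit [D]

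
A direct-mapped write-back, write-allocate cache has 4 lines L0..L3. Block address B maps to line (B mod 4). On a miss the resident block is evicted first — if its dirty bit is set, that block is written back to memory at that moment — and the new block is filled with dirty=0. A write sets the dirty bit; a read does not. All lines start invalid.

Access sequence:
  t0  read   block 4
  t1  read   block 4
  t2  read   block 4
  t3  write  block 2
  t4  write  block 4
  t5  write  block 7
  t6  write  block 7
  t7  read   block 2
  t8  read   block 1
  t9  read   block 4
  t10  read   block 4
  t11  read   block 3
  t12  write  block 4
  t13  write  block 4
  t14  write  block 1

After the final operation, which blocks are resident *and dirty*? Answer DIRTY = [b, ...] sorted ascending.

DIRTY = [1, 2, 4]

0: R B4 -> L0 miss  d=-]
1: R B4 -> L0 hit  d=-]
2: R B4 -> L0 hit  d=-]
3: W B2 -> L2 miss  d=D]
4: W B4 -> L0 hit  d=D]
5: W B7 -> L3 miss  d=D]
6: W B7 -> L3 hit  d=D]
7: R B2 -> L2 hit  d=D]
8: R B1 -> L1 miss  d=-]
9: R B4 -> L0 hit  d=D]
10: R B4 -> L0 hit  d=D]
11: R B3 -> L3 miss wb->B7  d=-]
12: W B4 -> L0 hit  d=D]
13: W B4 -> L0 hit  d=D]
14: W B1 -> L1 hit  d=D]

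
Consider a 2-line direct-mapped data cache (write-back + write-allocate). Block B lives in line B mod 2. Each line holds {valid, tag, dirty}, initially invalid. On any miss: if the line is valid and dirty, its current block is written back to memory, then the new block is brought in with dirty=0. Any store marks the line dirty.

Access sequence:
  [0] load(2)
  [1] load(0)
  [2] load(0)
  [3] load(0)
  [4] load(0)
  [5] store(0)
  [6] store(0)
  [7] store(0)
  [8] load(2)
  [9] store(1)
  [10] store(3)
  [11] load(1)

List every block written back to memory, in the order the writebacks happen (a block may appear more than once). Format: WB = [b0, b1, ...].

0: R B2 → L0 miss [-]
1: R B0 → L0 miss [-]
2: R B0 → L0 hit [-]
3: R B0 → L0 hit [-]
4: R B0 → L0 hit [-]
5: W B0 → L0 hit [D]
6: W B0 → L0 hit [D]
7: W B0 → L0 hit [D]
8: R B2 → L0 miss wb→B0 [-]
9: W B1 → L1 miss [D]
10: W B3 → L1 miss wb→B1 [D]
11: R B1 → L1 miss wb→B3 [-]

WB = [0, 1, 3]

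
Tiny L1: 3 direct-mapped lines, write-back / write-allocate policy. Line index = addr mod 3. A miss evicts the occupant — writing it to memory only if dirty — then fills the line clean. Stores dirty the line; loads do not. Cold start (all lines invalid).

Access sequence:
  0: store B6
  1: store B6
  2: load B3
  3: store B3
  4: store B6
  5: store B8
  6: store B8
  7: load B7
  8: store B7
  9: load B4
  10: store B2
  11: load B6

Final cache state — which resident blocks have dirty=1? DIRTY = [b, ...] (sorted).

0: W B6 → L0 miss [D]
1: W B6 → L0 hit [D]
2: R B3 → L0 miss wb→B6 [-]
3: W B3 → L0 hit [D]
4: W B6 → L0 miss wb→B3 [D]
5: W B8 → L2 miss [D]
6: W B8 → L2 hit [D]
7: R B7 → L1 miss [-]
8: W B7 → L1 hit [D]
9: R B4 → L1 miss wb→B7 [-]
10: W B2 → L2 miss wb→B8 [D]
11: R B6 → L0 hit [D]

DIRTY = [2, 6]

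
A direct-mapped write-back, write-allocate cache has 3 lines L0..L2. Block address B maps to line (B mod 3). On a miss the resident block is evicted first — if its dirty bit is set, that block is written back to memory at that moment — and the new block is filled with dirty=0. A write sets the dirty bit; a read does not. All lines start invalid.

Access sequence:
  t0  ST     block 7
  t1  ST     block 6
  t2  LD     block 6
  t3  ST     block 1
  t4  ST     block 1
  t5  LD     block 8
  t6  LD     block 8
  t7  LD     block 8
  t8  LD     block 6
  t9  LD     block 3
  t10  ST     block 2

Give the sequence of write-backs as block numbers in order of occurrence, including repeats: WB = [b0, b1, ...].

0: W B7 → L1 miss [D]
1: W B6 → L0 miss [D]
2: R B6 → L0 hit [D]
3: W B1 → L1 miss wb→B7 [D]
4: W B1 → L1 hit [D]
5: R B8 → L2 miss [-]
6: R B8 → L2 hit [-]
7: R B8 → L2 hit [-]
8: R B6 → L0 hit [D]
9: R B3 → L0 miss wb→B6 [-]
10: W B2 → L2 miss [D]

WB = [7, 6]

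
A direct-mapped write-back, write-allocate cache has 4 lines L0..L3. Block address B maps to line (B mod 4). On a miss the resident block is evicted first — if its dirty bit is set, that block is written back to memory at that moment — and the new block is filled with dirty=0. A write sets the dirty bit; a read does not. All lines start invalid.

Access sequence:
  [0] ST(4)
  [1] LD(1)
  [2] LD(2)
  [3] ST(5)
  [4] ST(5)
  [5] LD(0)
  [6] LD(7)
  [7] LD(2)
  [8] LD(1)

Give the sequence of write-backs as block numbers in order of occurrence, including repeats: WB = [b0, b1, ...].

WB = [4, 5]

  0 | W B4 → L0 miss [D]
  1 | R B1 → L1 miss [-]
  2 | R B2 → L2 miss [-]
  3 | W B5 → L1 miss [D]
  4 | W B5 → L1 hit [D]
  5 | R B0 → L0 miss wb→B4 [-]
  6 | R B7 → L3 miss [-]
  7 | R B2 → L2 hit [-]
  8 | R B1 → L1 miss wb→B5 [-]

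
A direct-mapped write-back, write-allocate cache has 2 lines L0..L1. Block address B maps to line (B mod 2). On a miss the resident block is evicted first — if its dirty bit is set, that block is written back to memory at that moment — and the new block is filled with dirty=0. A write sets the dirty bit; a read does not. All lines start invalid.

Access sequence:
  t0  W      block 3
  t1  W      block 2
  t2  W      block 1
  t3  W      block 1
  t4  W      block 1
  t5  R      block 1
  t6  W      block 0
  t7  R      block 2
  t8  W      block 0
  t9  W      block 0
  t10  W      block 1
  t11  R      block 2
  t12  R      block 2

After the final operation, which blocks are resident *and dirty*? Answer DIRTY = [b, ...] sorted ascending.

DIRTY = [1]

  0 | W B3 → L1 miss [D]
  1 | W B2 → L0 miss [D]
  2 | W B1 → L1 miss wb→B3 [D]
  3 | W B1 → L1 hit [D]
  4 | W B1 → L1 hit [D]
  5 | R B1 → L1 hit [D]
  6 | W B0 → L0 miss wb→B2 [D]
  7 | R B2 → L0 miss wb→B0 [-]
  8 | W B0 → L0 miss [D]
  9 | W B0 → L0 hit [D]
  10 | W B1 → L1 hit [D]
  11 | R B2 → L0 miss wb→B0 [-]
  12 | R B2 → L0 hit [-]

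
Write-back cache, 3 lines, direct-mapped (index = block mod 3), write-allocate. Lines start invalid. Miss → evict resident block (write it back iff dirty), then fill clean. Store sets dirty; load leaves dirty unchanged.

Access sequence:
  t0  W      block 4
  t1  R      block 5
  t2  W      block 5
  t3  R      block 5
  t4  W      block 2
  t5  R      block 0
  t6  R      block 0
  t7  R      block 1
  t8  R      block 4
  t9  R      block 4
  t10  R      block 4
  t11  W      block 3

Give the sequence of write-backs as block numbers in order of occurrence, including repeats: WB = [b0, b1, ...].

0: W B4 → L1 miss [D]
1: R B5 → L2 miss [-]
2: W B5 → L2 hit [D]
3: R B5 → L2 hit [D]
4: W B2 → L2 miss wb→B5 [D]
5: R B0 → L0 miss [-]
6: R B0 → L0 hit [-]
7: R B1 → L1 miss wb→B4 [-]
8: R B4 → L1 miss [-]
9: R B4 → L1 hit [-]
10: R B4 → L1 hit [-]
11: W B3 → L0 miss [D]

WB = [5, 4]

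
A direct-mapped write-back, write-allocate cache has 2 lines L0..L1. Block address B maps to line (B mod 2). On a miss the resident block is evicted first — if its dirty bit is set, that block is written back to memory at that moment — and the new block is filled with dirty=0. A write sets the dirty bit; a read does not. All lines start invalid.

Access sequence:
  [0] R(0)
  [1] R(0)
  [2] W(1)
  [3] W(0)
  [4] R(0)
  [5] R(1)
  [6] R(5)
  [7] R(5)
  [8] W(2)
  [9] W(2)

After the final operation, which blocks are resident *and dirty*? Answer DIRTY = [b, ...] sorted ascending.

0: R B0 → L0 miss [-]
1: R B0 → L0 hit [-]
2: W B1 → L1 miss [D]
3: W B0 → L0 hit [D]
4: R B0 → L0 hit [D]
5: R B1 → L1 hit [D]
6: R B5 → L1 miss wb→B1 [-]
7: R B5 → L1 hit [-]
8: W B2 → L0 miss wb→B0 [D]
9: W B2 → L0 hit [D]

DIRTY = [2]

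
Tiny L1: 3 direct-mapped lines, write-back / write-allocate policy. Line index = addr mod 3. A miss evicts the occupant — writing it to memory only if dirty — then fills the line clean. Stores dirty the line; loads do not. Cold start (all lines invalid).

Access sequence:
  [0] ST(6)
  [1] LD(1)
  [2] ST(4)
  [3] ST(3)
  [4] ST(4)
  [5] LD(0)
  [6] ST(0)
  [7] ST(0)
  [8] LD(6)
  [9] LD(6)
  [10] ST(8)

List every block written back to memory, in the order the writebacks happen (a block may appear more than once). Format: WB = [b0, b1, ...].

0: W B6 → L0 miss [D]
1: R B1 → L1 miss [-]
2: W B4 → L1 miss [D]
3: W B3 → L0 miss wb→B6 [D]
4: W B4 → L1 hit [D]
5: R B0 → L0 miss wb→B3 [-]
6: W B0 → L0 hit [D]
7: W B0 → L0 hit [D]
8: R B6 → L0 miss wb→B0 [-]
9: R B6 → L0 hit [-]
10: W B8 → L2 miss [D]

WB = [6, 3, 0]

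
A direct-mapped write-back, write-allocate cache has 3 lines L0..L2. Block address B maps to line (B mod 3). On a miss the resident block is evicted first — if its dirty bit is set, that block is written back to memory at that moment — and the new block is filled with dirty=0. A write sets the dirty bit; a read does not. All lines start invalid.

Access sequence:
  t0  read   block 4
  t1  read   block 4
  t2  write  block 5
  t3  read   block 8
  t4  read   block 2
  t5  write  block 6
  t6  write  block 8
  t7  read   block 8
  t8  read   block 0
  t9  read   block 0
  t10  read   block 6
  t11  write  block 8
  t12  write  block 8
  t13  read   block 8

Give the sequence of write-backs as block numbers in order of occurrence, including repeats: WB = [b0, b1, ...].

WB = [5, 6]

0: R B4 -> L1 miss  d=-]
1: R B4 -> L1 hit  d=-]
2: W B5 -> L2 miss  d=D]
3: R B8 -> L2 miss wb->B5  d=-]
4: R B2 -> L2 miss  d=-]
5: W B6 -> L0 miss  d=D]
6: W B8 -> L2 miss  d=D]
7: R B8 -> L2 hit  d=D]
8: R B0 -> L0 miss wb->B6  d=-]
9: R B0 -> L0 hit  d=-]
10: R B6 -> L0 miss  d=-]
11: W B8 -> L2 hit  d=D]
12: W B8 -> L2 hit  d=D]
13: R B8 -> L2 hit  d=D]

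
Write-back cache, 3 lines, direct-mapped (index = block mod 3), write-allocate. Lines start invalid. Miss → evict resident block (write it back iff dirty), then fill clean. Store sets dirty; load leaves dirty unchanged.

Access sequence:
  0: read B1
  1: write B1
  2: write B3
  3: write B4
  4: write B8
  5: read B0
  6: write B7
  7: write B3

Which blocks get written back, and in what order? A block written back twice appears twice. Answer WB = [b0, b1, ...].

0: R B1 -> L1 miss  d=-]
1: W B1 -> L1 hit  d=D]
2: W B3 -> L0 miss  d=D]
3: W B4 -> L1 miss wb->B1  d=D]
4: W B8 -> L2 miss  d=D]
5: R B0 -> L0 miss wb->B3  d=-]
6: W B7 -> L1 miss wb->B4  d=D]
7: W B3 -> L0 miss  d=D]

WB = [1, 3, 4]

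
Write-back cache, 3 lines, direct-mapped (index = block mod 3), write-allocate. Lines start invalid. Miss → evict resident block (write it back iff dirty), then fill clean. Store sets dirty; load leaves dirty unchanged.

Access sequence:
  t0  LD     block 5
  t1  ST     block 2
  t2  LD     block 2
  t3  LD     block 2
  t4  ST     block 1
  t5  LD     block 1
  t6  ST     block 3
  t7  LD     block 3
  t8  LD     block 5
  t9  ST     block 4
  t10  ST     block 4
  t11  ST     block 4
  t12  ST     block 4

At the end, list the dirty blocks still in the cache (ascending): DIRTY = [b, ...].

DIRTY = [3, 4]

0: R B5 → L2 miss [-]
1: W B2 → L2 miss [D]
2: R B2 → L2 hit [D]
3: R B2 → L2 hit [D]
4: W B1 → L1 miss [D]
5: R B1 → L1 hit [D]
6: W B3 → L0 miss [D]
7: R B3 → L0 hit [D]
8: R B5 → L2 miss wb→B2 [-]
9: W B4 → L1 miss wb→B1 [D]
10: W B4 → L1 hit [D]
11: W B4 → L1 hit [D]
12: W B4 → L1 hit [D]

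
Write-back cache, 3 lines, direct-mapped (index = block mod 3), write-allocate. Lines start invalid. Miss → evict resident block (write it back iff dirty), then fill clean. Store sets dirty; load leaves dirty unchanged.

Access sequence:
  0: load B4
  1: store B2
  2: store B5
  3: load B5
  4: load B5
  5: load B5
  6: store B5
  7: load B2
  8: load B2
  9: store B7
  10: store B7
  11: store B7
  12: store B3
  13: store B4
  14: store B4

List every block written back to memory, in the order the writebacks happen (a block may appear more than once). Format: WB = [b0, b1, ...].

WB = [2, 5, 7]

0: R B4 → L1 miss [-]
1: W B2 → L2 miss [D]
2: W B5 → L2 miss wb→B2 [D]
3: R B5 → L2 hit [D]
4: R B5 → L2 hit [D]
5: R B5 → L2 hit [D]
6: W B5 → L2 hit [D]
7: R B2 → L2 miss wb→B5 [-]
8: R B2 → L2 hit [-]
9: W B7 → L1 miss [D]
10: W B7 → L1 hit [D]
11: W B7 → L1 hit [D]
12: W B3 → L0 miss [D]
13: W B4 → L1 miss wb→B7 [D]
14: W B4 → L1 hit [D]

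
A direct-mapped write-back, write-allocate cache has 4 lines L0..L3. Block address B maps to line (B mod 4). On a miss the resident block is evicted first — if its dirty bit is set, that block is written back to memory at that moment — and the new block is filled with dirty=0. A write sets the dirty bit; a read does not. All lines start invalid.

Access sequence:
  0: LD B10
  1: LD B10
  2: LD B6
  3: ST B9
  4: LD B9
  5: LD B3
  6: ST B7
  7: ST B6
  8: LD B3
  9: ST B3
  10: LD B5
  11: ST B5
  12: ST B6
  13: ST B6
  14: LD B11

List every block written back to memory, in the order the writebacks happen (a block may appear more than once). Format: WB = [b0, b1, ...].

WB = [7, 9, 3]

0: R B10 → L2 miss [-]
1: R B10 → L2 hit [-]
2: R B6 → L2 miss [-]
3: W B9 → L1 miss [D]
4: R B9 → L1 hit [D]
5: R B3 → L3 miss [-]
6: W B7 → L3 miss [D]
7: W B6 → L2 hit [D]
8: R B3 → L3 miss wb→B7 [-]
9: W B3 → L3 hit [D]
10: R B5 → L1 miss wb→B9 [-]
11: W B5 → L1 hit [D]
12: W B6 → L2 hit [D]
13: W B6 → L2 hit [D]
14: R B11 → L3 miss wb→B3 [-]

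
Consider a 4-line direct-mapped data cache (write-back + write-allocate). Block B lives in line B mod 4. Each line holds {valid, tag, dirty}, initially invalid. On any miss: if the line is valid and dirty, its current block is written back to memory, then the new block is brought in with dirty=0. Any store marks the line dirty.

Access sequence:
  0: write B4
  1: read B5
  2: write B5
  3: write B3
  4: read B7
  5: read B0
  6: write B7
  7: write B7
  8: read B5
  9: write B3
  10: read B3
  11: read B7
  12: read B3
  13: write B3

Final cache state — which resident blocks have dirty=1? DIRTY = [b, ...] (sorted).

  0 | W B4 → L0 miss [D]
  1 | R B5 → L1 miss [-]
  2 | W B5 → L1 hit [D]
  3 | W B3 → L3 miss [D]
  4 | R B7 → L3 miss wb→B3 [-]
  5 | R B0 → L0 miss wb→B4 [-]
  6 | W B7 → L3 hit [D]
  7 | W B7 → L3 hit [D]
  8 | R B5 → L1 hit [D]
  9 | W B3 → L3 miss wb→B7 [D]
  10 | R B3 → L3 hit [D]
  11 | R B7 → L3 miss wb→B3 [-]
  12 | R B3 → L3 miss [-]
  13 | W B3 → L3 hit [D]

DIRTY = [3, 5]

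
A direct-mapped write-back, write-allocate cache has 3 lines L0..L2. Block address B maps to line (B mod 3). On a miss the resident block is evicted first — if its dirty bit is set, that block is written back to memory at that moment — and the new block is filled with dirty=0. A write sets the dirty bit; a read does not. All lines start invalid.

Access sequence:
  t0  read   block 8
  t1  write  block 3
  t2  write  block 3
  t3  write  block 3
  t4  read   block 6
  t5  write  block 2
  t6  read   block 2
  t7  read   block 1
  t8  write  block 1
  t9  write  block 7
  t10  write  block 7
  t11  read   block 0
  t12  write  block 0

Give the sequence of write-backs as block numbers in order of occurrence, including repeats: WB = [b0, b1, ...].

WB = [3, 1]

0: R B8 -> L2 miss  d=-]
1: W B3 -> L0 miss  d=D]
2: W B3 -> L0 hit  d=D]
3: W B3 -> L0 hit  d=D]
4: R B6 -> L0 miss wb->B3  d=-]
5: W B2 -> L2 miss  d=D]
6: R B2 -> L2 hit  d=D]
7: R B1 -> L1 miss  d=-]
8: W B1 -> L1 hit  d=D]
9: W B7 -> L1 miss wb->B1  d=D]
10: W B7 -> L1 hit  d=D]
11: R B0 -> L0 miss  d=-]
12: W B0 -> L0 hit  d=D]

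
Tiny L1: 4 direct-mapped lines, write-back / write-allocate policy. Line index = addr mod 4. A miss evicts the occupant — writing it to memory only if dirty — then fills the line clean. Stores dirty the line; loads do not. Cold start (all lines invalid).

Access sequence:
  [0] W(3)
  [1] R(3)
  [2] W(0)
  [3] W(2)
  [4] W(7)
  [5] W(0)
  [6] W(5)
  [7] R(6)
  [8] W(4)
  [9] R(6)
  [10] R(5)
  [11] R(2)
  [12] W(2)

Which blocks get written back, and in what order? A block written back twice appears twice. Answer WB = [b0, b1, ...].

WB = [3, 2, 0]

  0 | W B3 → L3 miss [D]
  1 | R B3 → L3 hit [D]
  2 | W B0 → L0 miss [D]
  3 | W B2 → L2 miss [D]
  4 | W B7 → L3 miss wb→B3 [D]
  5 | W B0 → L0 hit [D]
  6 | W B5 → L1 miss [D]
  7 | R B6 → L2 miss wb→B2 [-]
  8 | W B4 → L0 miss wb→B0 [D]
  9 | R B6 → L2 hit [-]
  10 | R B5 → L1 hit [D]
  11 | R B2 → L2 miss [-]
  12 | W B2 → L2 hit [D]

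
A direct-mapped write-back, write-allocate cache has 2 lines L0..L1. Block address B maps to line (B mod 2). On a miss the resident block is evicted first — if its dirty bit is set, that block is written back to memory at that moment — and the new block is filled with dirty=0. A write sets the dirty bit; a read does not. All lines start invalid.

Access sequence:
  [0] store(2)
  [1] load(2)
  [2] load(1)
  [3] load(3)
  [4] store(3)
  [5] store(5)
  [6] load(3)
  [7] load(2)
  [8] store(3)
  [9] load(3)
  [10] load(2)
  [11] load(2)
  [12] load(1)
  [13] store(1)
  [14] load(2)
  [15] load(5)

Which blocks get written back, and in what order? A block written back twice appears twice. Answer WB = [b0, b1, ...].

WB = [3, 5, 3, 1]

0: W B2 → L0 miss [D]
1: R B2 → L0 hit [D]
2: R B1 → L1 miss [-]
3: R B3 → L1 miss [-]
4: W B3 → L1 hit [D]
5: W B5 → L1 miss wb→B3 [D]
6: R B3 → L1 miss wb→B5 [-]
7: R B2 → L0 hit [D]
8: W B3 → L1 hit [D]
9: R B3 → L1 hit [D]
10: R B2 → L0 hit [D]
11: R B2 → L0 hit [D]
12: R B1 → L1 miss wb→B3 [-]
13: W B1 → L1 hit [D]
14: R B2 → L0 hit [D]
15: R B5 → L1 miss wb→B1 [-]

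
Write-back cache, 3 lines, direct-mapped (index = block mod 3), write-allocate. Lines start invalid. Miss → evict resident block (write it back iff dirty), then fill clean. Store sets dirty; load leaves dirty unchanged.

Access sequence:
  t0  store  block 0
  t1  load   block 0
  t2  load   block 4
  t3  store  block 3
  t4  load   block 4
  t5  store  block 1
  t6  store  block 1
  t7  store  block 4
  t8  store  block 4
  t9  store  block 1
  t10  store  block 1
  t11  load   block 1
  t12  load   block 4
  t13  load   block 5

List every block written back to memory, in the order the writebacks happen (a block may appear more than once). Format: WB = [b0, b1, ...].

WB = [0, 1, 4, 1]

  0 | W B0 → L0 miss [D]
  1 | R B0 → L0 hit [D]
  2 | R B4 → L1 miss [-]
  3 | W B3 → L0 miss wb→B0 [D]
  4 | R B4 → L1 hit [-]
  5 | W B1 → L1 miss [D]
  6 | W B1 → L1 hit [D]
  7 | W B4 → L1 miss wb→B1 [D]
  8 | W B4 → L1 hit [D]
  9 | W B1 → L1 miss wb→B4 [D]
  10 | W B1 → L1 hit [D]
  11 | R B1 → L1 hit [D]
  12 | R B4 → L1 miss wb→B1 [-]
  13 | R B5 → L2 miss [-]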